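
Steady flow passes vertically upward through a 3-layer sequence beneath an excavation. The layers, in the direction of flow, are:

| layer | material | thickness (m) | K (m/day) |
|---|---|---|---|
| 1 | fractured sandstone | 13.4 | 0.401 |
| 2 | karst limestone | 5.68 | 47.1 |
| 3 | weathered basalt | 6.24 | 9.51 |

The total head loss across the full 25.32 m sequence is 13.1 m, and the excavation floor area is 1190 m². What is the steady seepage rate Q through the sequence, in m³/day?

456

Flow is perpendicular to layering, so the layers act in series and the equivalent K is the thickness-weighted harmonic mean.
Total thickness L = 13.4 + 5.68 + 6.24 = 25.32 m.
Σ(b_i/K_i) = 13.4/0.401 + 5.68/47.1 + 6.24/9.51 = 34.19 d.
K_eq = L / Σ(b_i/K_i) = 25.32 / 34.19 = 0.7405 m/day.
Q = K_eq · A · (Δh/L) = 0.7405 × 1190 × (13.1/25.32) = 455.9 m³/day.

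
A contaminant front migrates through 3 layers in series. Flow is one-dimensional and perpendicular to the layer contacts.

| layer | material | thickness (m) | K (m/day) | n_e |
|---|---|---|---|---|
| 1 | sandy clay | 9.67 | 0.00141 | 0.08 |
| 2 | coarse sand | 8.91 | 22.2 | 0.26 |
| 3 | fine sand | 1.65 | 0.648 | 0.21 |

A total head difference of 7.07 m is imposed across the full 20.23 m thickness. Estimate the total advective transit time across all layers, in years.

With flow normal to the layers, continuity requires the same specific discharge q through every layer.
Σ(b_i/K_i) = 9.67/0.00141 + 8.91/22.2 + 1.65/0.648 = 6861 d.
q = Δh / Σ(b_i/K_i) = 7.07 / 6861 = 0.001030 m/day.
In each layer the seepage velocity is v_i = q/n_i, so the layer transit time is t_i = b_i·n_i / q:
  layer 1 (sandy clay): t_1 = 9.67 × 0.08 / 0.001030 = 750.7 d
  layer 2 (coarse sand): t_2 = 8.91 × 0.26 / 0.001030 = 2248 d
  layer 3 (fine sand): t_3 = 1.65 × 0.21 / 0.001030 = 336.3 d
Total t = Σ t_i = 3335 days = 9.131 years.

9.13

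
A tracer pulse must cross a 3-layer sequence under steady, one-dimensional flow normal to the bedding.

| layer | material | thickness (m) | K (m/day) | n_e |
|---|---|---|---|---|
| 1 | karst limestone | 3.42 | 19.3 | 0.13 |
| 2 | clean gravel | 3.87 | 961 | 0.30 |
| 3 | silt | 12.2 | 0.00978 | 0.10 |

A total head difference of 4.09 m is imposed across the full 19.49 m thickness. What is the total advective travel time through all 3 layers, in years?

2.36

With flow normal to the layers, continuity requires the same specific discharge q through every layer.
Σ(b_i/K_i) = 3.42/19.3 + 3.87/961 + 12.2/0.00978 = 1248 d.
q = Δh / Σ(b_i/K_i) = 4.09 / 1248 = 0.003278 m/day.
In each layer the seepage velocity is v_i = q/n_i, so the layer transit time is t_i = b_i·n_i / q:
  layer 1 (karst limestone): t_1 = 3.42 × 0.13 / 0.003278 = 135.6 d
  layer 2 (clean gravel): t_2 = 3.87 × 0.30 / 0.003278 = 354.2 d
  layer 3 (silt): t_3 = 12.2 × 0.10 / 0.003278 = 372.2 d
Total t = Σ t_i = 861.9 days = 2.360 years.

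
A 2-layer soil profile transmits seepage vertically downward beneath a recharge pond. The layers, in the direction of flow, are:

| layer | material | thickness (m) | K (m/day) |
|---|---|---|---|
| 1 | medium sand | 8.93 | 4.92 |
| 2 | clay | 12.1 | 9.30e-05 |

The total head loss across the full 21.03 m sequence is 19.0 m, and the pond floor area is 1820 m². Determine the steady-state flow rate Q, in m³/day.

Flow is perpendicular to layering, so the layers act in series and the equivalent K is the thickness-weighted harmonic mean.
Total thickness L = 8.93 + 12.1 = 21.03 m.
Σ(b_i/K_i) = 8.93/4.92 + 12.1/9.30e-05 = 1.301e+05 d.
K_eq = L / Σ(b_i/K_i) = 21.03 / 1.301e+05 = 0.0001616 m/day.
Q = K_eq · A · (Δh/L) = 0.0001616 × 1820 × (19.0/21.03) = 0.2658 m³/day.

0.266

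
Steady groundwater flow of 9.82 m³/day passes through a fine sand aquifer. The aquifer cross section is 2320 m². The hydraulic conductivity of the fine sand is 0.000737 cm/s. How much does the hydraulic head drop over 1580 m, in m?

Convert K: 0.000737 cm/s × 864 = 0.6368 m/day.
From Q = K·A·i, i = Q / (K·A) = 9.82 / (0.6368 × 2320) = 0.006647.
Head loss Δh = i · L = 0.006647 × 1580 = 10.50 m.

10.5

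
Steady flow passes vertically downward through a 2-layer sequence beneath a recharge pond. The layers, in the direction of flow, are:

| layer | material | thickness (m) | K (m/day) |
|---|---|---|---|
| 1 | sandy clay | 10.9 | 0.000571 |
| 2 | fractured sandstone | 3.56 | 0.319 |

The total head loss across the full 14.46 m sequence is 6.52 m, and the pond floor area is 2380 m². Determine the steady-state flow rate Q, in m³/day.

0.812

Flow is perpendicular to layering, so the layers act in series and the equivalent K is the thickness-weighted harmonic mean.
Total thickness L = 10.9 + 3.56 = 14.46 m.
Σ(b_i/K_i) = 10.9/0.000571 + 3.56/0.319 = 19100 d.
K_eq = L / Σ(b_i/K_i) = 14.46 / 19100 = 0.0007570 m/day.
Q = K_eq · A · (Δh/L) = 0.0007570 × 2380 × (6.52/14.46) = 0.8124 m³/day.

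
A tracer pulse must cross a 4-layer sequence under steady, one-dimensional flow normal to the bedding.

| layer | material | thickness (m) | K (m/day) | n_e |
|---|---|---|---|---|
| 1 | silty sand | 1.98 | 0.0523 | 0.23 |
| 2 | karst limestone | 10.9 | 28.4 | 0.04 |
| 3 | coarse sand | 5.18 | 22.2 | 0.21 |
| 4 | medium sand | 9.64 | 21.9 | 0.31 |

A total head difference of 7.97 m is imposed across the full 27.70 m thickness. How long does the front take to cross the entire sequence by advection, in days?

24.3

With flow normal to the layers, continuity requires the same specific discharge q through every layer.
Σ(b_i/K_i) = 1.98/0.0523 + 10.9/28.4 + 5.18/22.2 + 9.64/21.9 = 38.92 d.
q = Δh / Σ(b_i/K_i) = 7.97 / 38.92 = 0.2048 m/day.
In each layer the seepage velocity is v_i = q/n_i, so the layer transit time is t_i = b_i·n_i / q:
  layer 1 (silty sand): t_1 = 1.98 × 0.23 / 0.2048 = 2.224 d
  layer 2 (karst limestone): t_2 = 10.9 × 0.04 / 0.2048 = 2.129 d
  layer 3 (coarse sand): t_3 = 5.18 × 0.21 / 0.2048 = 5.311 d
  layer 4 (medium sand): t_4 = 9.64 × 0.31 / 0.2048 = 14.59 d
Total t = Σ t_i = 24.26 days.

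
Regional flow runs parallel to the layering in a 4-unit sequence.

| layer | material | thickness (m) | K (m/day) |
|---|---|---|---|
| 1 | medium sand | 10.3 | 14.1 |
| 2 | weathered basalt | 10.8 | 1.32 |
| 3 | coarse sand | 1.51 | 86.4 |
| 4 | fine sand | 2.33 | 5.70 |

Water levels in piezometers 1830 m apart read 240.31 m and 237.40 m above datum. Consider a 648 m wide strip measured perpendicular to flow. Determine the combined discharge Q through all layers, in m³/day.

312

Flow is parallel to layering, so each bed carries its own Darcy discharge and the transmissivities add.
Σ(K_i·b_i) = 14.1×10.3 + 1.32×10.8 + 86.4×1.51 + 5.70×2.33 = 303.2 m²/day.
Hydraulic gradient i = (240.31 − 237.40) / 1830 = 2.91 / 1830 = 0.001590.
Q = Σ(K_i·b_i) · W · i = 303.2 × 648 × 0.001590 = 312.5 m³/day.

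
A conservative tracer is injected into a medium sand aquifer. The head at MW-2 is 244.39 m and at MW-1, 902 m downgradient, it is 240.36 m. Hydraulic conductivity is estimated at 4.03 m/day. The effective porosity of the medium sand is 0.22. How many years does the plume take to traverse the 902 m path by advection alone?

30.2

Hydraulic gradient i = (244.39 − 240.36) / 902 = 4.03 / 902 = 0.004468.
Darcy flux q = K · i = 4.030 × 0.004468 = 0.01801 m/day.
Seepage velocity v = q / n_e = 0.01801 / 0.22 = 0.08184 m/day.
Travel time t = L / v = 902 / 0.08184 = 11021 days = 30.17 years.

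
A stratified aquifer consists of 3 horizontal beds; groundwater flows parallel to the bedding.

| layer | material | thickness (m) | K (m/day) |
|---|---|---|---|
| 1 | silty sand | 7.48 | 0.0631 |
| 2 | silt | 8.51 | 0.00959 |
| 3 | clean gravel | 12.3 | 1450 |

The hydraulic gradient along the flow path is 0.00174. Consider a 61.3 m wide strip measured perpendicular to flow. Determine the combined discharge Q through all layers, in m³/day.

Flow is parallel to layering, so each bed carries its own Darcy discharge and the transmissivities add.
Σ(K_i·b_i) = 0.0631×7.48 + 0.00959×8.51 + 1450×12.3 = 17836 m²/day.
Hydraulic gradient i = 0.00174.
Q = Σ(K_i·b_i) · W · i = 17836 × 61.3 × 0.001740 = 1902 m³/day.

1900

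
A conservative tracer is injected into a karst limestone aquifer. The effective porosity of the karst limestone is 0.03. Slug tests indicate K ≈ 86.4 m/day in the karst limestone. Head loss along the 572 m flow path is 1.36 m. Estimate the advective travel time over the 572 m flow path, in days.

Hydraulic gradient i = Δh / L = 1.36 / 572 = 0.002378.
Darcy flux q = K · i = 86.40 × 0.002378 = 0.2054 m/day.
Seepage velocity v = q / n_e = 0.2054 / 0.03 = 6.848 m/day.
Travel time t = L / v = 572 / 6.848 = 83.53 days.

83.5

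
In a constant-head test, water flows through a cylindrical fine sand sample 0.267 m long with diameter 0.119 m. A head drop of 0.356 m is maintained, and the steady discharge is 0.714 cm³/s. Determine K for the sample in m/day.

Cross-sectional area A = π·(d/2)² = π × (0.119/2)² = 0.01112 m².
Convert discharge: 0.714 cm³/s = 7.140e-07 m³/s.
Darcy's law rearranged: K = Q·L / (A·Δh) = 7.140e-07 × 0.267 / (0.01112 × 0.356) = 4.815e-05 m/s = 4.160 m/day.

4.16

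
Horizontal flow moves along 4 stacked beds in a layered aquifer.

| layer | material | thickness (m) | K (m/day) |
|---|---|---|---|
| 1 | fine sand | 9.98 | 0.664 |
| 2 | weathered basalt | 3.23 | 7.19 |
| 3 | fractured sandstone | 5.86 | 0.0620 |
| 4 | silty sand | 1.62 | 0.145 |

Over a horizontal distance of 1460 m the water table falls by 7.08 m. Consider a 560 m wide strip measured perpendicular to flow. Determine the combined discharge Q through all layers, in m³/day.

Flow is parallel to layering, so each bed carries its own Darcy discharge and the transmissivities add.
Σ(K_i·b_i) = 0.664×9.98 + 7.19×3.23 + 0.0620×5.86 + 0.145×1.62 = 30.45 m²/day.
Hydraulic gradient i = Δh / L = 7.08 / 1460 = 0.004849.
Q = Σ(K_i·b_i) · W · i = 30.45 × 560 × 0.004849 = 82.69 m³/day.

82.7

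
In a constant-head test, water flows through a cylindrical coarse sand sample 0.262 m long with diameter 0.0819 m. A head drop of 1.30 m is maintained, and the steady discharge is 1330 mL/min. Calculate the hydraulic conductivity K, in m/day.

73.3

Cross-sectional area A = π·(d/2)² = π × (0.0819/2)² = 0.005268 m².
Convert discharge: 1330 mL/min = 2.217e-05 m³/s.
Darcy's law rearranged: K = Q·L / (A·Δh) = 2.217e-05 × 0.262 / (0.005268 × 1.30) = 0.0008480 m/s = 73.27 m/day.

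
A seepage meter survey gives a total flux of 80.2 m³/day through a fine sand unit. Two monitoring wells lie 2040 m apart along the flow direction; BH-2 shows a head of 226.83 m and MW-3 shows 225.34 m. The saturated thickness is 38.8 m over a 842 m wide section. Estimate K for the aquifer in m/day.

3.36

Cross-sectional area A = 842 × 38.8 = 32670 m².
Hydraulic gradient i = (226.83 − 225.34) / 2040 = 1.49 / 2040 = 0.0007304.
From Q = K·A·i, K = Q / (A·i) = 80.2 / (32670 × 0.0007304) = 3.361 m/day.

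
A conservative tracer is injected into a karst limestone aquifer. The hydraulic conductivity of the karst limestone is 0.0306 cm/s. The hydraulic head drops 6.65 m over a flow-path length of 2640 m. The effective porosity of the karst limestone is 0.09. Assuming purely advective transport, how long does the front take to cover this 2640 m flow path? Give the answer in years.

Convert K: 0.0306 cm/s × 864 = 26.44 m/day.
Hydraulic gradient i = Δh / L = 6.65 / 2640 = 0.002519.
Darcy flux q = K · i = 26.44 × 0.002519 = 0.06660 m/day.
Seepage velocity v = q / n_e = 0.06660 / 0.09 = 0.7400 m/day.
Travel time t = L / v = 2640 / 0.7400 = 3568 days = 9.768 years.

9.77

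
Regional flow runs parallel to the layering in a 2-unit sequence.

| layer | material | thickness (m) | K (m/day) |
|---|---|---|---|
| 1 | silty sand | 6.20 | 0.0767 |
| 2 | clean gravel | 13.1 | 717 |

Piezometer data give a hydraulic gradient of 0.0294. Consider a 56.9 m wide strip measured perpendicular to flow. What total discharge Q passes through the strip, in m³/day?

15700

Flow is parallel to layering, so each bed carries its own Darcy discharge and the transmissivities add.
Σ(K_i·b_i) = 0.0767×6.20 + 717×13.1 = 9393 m²/day.
Hydraulic gradient i = 0.0294.
Q = Σ(K_i·b_i) · W · i = 9393 × 56.9 × 0.02940 = 15713 m³/day.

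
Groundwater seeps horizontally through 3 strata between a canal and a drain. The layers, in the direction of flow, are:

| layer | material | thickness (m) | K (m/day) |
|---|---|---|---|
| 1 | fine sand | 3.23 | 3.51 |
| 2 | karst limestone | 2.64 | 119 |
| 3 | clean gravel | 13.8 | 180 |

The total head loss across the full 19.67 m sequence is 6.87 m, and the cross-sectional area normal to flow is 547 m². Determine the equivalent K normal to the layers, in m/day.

19.3

Flow is perpendicular to layering, so the layers act in series and the equivalent K is the thickness-weighted harmonic mean.
Total thickness L = 3.23 + 2.64 + 13.8 = 19.67 m.
Σ(b_i/K_i) = 3.23/3.51 + 2.64/119 + 13.8/180 = 1.019 d.
K_eq = L / Σ(b_i/K_i) = 19.67 / 1.019 = 19.30 m/day.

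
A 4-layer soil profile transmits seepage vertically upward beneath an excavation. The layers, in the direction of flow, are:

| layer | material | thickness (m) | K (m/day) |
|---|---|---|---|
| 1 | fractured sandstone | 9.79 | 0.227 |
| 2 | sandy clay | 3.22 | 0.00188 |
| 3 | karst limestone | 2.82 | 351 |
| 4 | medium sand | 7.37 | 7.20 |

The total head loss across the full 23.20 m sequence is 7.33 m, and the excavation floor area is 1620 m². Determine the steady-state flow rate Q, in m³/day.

Flow is perpendicular to layering, so the layers act in series and the equivalent K is the thickness-weighted harmonic mean.
Total thickness L = 9.79 + 3.22 + 2.82 + 7.37 = 23.20 m.
Σ(b_i/K_i) = 9.79/0.227 + 3.22/0.00188 + 2.82/351 + 7.37/7.20 = 1757 d.
K_eq = L / Σ(b_i/K_i) = 23.20 / 1757 = 0.01320 m/day.
Q = K_eq · A · (Δh/L) = 0.01320 × 1620 × (7.33/23.20) = 6.759 m³/day.

6.76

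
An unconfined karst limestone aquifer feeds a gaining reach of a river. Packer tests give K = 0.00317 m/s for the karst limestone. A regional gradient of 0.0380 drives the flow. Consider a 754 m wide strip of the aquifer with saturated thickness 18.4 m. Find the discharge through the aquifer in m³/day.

144000

Convert K: 0.00317 m/s × 86400 = 273.9 m/day.
Cross-sectional area A = 754 × 18.4 = 13874 m².
Hydraulic gradient i = 0.0380.
Darcy's law: Q = K · A · i = 273.9 × 13874 × 0.03800 = 1.444e+05 m³/day.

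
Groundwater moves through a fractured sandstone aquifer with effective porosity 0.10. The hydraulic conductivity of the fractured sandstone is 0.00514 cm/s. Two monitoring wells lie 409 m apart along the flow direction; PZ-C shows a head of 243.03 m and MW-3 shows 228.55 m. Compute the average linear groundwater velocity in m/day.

1.57

Convert K: 0.00514 cm/s × 864 = 4.441 m/day.
Hydraulic gradient i = (243.03 − 228.55) / 409 = 14.48 / 409 = 0.03540.
Darcy flux q = K · i = 4.441 × 0.03540 = 0.1572 m/day.
Seepage velocity v = q / n_e = 0.1572 / 0.10 = 1.572 m/day.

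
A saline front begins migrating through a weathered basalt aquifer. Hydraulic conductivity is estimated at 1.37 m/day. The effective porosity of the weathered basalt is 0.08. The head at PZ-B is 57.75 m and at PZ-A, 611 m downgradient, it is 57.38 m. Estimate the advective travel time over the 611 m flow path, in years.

Hydraulic gradient i = (57.75 − 57.38) / 611 = 0.37 / 611 = 0.0006056.
Darcy flux q = K · i = 1.370 × 0.0006056 = 0.0008296 m/day.
Seepage velocity v = q / n_e = 0.0008296 / 0.08 = 0.01037 m/day.
Travel time t = L / v = 611 / 0.01037 = 58918 days = 161.3 years.

161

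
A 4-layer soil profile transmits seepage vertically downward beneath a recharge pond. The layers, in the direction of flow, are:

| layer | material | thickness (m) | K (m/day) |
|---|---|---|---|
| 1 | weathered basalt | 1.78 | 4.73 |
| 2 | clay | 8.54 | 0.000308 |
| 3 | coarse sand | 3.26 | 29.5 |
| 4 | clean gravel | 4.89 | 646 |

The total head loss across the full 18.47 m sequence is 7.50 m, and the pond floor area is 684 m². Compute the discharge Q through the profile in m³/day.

Flow is perpendicular to layering, so the layers act in series and the equivalent K is the thickness-weighted harmonic mean.
Total thickness L = 1.78 + 8.54 + 3.26 + 4.89 = 18.47 m.
Σ(b_i/K_i) = 1.78/4.73 + 8.54/0.000308 + 3.26/29.5 + 4.89/646 = 27728 d.
K_eq = L / Σ(b_i/K_i) = 18.47 / 27728 = 0.0006661 m/day.
Q = K_eq · A · (Δh/L) = 0.0006661 × 684 × (7.50/18.47) = 0.1850 m³/day.

0.185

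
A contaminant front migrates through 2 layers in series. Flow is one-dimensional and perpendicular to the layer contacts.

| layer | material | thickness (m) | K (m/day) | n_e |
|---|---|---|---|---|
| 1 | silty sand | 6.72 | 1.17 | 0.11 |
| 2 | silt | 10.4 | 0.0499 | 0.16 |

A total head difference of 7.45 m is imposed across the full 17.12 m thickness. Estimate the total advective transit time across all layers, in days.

With flow normal to the layers, continuity requires the same specific discharge q through every layer.
Σ(b_i/K_i) = 6.72/1.17 + 10.4/0.0499 = 214.2 d.
q = Δh / Σ(b_i/K_i) = 7.45 / 214.2 = 0.03479 m/day.
In each layer the seepage velocity is v_i = q/n_i, so the layer transit time is t_i = b_i·n_i / q:
  layer 1 (silty sand): t_1 = 6.72 × 0.11 / 0.03479 = 21.25 d
  layer 2 (silt): t_2 = 10.4 × 0.16 / 0.03479 = 47.83 d
Total t = Σ t_i = 69.08 days.

69.1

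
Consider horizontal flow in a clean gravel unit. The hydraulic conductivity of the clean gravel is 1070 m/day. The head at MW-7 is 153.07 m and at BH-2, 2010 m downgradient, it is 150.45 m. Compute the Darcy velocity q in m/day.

1.39

Hydraulic gradient i = (153.07 − 150.45) / 2010 = 2.62 / 2010 = 0.001303.
Specific discharge q = K · i = 1070 × 0.001303 = 1.395 m/day.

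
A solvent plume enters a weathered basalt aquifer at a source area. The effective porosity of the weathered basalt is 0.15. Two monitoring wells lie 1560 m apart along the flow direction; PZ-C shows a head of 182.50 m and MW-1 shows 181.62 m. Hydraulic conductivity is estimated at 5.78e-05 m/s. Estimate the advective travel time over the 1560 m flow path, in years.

227

Convert K: 5.78e-05 m/s × 86400 = 4.994 m/day.
Hydraulic gradient i = (182.50 − 181.62) / 1560 = 0.88 / 1560 = 0.0005641.
Darcy flux q = K · i = 4.994 × 0.0005641 = 0.002817 m/day.
Seepage velocity v = q / n_e = 0.002817 / 0.15 = 0.01878 m/day.
Travel time t = L / v = 1560 / 0.01878 = 83065 days = 227.4 years.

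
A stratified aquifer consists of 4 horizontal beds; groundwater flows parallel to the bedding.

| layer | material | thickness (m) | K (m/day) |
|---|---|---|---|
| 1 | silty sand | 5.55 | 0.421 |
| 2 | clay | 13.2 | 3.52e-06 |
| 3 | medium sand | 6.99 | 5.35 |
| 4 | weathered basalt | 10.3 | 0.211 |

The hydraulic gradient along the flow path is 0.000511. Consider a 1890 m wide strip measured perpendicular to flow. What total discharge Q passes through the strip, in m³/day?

Flow is parallel to layering, so each bed carries its own Darcy discharge and the transmissivities add.
Σ(K_i·b_i) = 0.421×5.55 + 3.52e-06×13.2 + 5.35×6.99 + 0.211×10.3 = 41.91 m²/day.
Hydraulic gradient i = 0.000511.
Q = Σ(K_i·b_i) · W · i = 41.91 × 1890 × 0.0005110 = 40.47 m³/day.

40.5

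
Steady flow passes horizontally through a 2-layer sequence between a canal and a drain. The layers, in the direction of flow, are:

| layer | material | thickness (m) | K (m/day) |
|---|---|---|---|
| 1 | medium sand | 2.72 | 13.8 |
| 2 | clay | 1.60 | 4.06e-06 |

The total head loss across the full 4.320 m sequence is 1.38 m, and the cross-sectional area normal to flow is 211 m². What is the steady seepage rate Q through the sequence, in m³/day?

0.000739

Flow is perpendicular to layering, so the layers act in series and the equivalent K is the thickness-weighted harmonic mean.
Total thickness L = 2.72 + 1.60 = 4.320 m.
Σ(b_i/K_i) = 2.72/13.8 + 1.60/4.06e-06 = 3.941e+05 d.
K_eq = L / Σ(b_i/K_i) = 4.320 / 3.941e+05 = 1.096e-05 m/day.
Q = K_eq · A · (Δh/L) = 1.096e-05 × 211 × (1.38/4.320) = 0.0007389 m³/day.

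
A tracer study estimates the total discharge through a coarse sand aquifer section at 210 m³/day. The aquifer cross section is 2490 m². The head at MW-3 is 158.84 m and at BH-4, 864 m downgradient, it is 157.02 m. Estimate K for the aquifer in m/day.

Hydraulic gradient i = (158.84 − 157.02) / 864 = 1.82 / 864 = 0.002106.
From Q = K·A·i, K = Q / (A·i) = 210 / (2490 × 0.002106) = 40.04 m/day.

40.0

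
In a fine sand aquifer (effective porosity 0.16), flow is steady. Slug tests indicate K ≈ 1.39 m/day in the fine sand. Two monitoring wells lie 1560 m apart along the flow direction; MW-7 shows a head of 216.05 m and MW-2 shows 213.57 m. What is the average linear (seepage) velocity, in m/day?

Hydraulic gradient i = (216.05 − 213.57) / 1560 = 2.48 / 1560 = 0.001590.
Darcy flux q = K · i = 1.390 × 0.001590 = 0.002210 m/day.
Seepage velocity v = q / n_e = 0.002210 / 0.16 = 0.01381 m/day.

0.0138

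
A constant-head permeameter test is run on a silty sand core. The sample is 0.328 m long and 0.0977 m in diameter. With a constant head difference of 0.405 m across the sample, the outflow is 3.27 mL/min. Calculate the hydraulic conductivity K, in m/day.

Cross-sectional area A = π·(d/2)² = π × (0.0977/2)² = 0.007497 m².
Convert discharge: 3.27 mL/min = 5.450e-08 m³/s.
Darcy's law rearranged: K = Q·L / (A·Δh) = 5.450e-08 × 0.328 / (0.007497 × 0.405) = 5.888e-06 m/s = 0.5087 m/day.

0.509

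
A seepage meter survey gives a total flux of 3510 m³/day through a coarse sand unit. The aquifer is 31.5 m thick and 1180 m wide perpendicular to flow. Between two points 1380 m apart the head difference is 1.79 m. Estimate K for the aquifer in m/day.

Cross-sectional area A = 1180 × 31.5 = 37170 m².
Hydraulic gradient i = Δh / L = 1.79 / 1380 = 0.001297.
From Q = K·A·i, K = Q / (A·i) = 3510 / (37170 × 0.001297) = 72.80 m/day.

72.8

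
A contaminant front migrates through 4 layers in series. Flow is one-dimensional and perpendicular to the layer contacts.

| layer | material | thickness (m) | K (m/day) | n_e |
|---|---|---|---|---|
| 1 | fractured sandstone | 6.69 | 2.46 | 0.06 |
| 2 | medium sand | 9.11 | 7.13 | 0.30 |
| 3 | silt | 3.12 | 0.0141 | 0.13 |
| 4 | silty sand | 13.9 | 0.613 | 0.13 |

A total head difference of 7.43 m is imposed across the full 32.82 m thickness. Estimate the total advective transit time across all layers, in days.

178

With flow normal to the layers, continuity requires the same specific discharge q through every layer.
Σ(b_i/K_i) = 6.69/2.46 + 9.11/7.13 + 3.12/0.0141 + 13.9/0.613 = 247.9 d.
q = Δh / Σ(b_i/K_i) = 7.43 / 247.9 = 0.02997 m/day.
In each layer the seepage velocity is v_i = q/n_i, so the layer transit time is t_i = b_i·n_i / q:
  layer 1 (fractured sandstone): t_1 = 6.69 × 0.06 / 0.02997 = 13.40 d
  layer 2 (medium sand): t_2 = 9.11 × 0.30 / 0.02997 = 91.20 d
  layer 3 (silt): t_3 = 3.12 × 0.13 / 0.02997 = 13.54 d
  layer 4 (silty sand): t_4 = 13.9 × 0.13 / 0.02997 = 60.30 d
Total t = Σ t_i = 178.4 days.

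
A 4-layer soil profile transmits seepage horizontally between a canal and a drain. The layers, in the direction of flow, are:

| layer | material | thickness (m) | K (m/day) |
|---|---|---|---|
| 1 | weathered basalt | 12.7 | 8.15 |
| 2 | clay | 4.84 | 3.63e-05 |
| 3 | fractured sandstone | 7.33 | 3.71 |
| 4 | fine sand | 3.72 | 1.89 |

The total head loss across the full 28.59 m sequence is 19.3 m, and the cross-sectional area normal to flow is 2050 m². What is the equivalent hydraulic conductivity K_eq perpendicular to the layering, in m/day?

Flow is perpendicular to layering, so the layers act in series and the equivalent K is the thickness-weighted harmonic mean.
Total thickness L = 12.7 + 4.84 + 7.33 + 3.72 = 28.59 m.
Σ(b_i/K_i) = 12.7/8.15 + 4.84/3.63e-05 + 7.33/3.71 + 3.72/1.89 = 1.333e+05 d.
K_eq = L / Σ(b_i/K_i) = 28.59 / 1.333e+05 = 0.0002144 m/day.

0.000214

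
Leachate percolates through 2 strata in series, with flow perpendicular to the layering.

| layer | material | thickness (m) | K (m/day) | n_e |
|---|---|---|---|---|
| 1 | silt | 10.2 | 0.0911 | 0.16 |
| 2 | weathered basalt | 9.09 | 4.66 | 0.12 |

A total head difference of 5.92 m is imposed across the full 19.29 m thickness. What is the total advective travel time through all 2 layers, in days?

With flow normal to the layers, continuity requires the same specific discharge q through every layer.
Σ(b_i/K_i) = 10.2/0.0911 + 9.09/4.66 = 113.9 d.
q = Δh / Σ(b_i/K_i) = 5.92 / 113.9 = 0.05197 m/day.
In each layer the seepage velocity is v_i = q/n_i, so the layer transit time is t_i = b_i·n_i / q:
  layer 1 (silt): t_1 = 10.2 × 0.16 / 0.05197 = 31.40 d
  layer 2 (weathered basalt): t_2 = 9.09 × 0.12 / 0.05197 = 20.99 d
Total t = Σ t_i = 52.39 days.

52.4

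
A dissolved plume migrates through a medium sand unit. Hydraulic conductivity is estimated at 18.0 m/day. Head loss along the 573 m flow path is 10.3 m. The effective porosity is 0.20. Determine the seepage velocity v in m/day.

1.62

Hydraulic gradient i = Δh / L = 10.3 / 573 = 0.01798.
Darcy flux q = K · i = 18.00 × 0.01798 = 0.3236 m/day.
Seepage velocity v = q / n_e = 0.3236 / 0.20 = 1.618 m/day.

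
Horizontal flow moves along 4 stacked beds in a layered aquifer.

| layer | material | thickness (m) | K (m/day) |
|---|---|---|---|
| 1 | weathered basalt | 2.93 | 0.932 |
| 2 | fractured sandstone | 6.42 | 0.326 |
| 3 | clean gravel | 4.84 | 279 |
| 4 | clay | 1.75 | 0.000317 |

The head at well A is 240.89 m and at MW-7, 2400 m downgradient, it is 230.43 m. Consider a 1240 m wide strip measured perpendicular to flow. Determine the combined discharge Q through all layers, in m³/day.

7320

Flow is parallel to layering, so each bed carries its own Darcy discharge and the transmissivities add.
Σ(K_i·b_i) = 0.932×2.93 + 0.326×6.42 + 279×4.84 + 0.000317×1.75 = 1355 m²/day.
Hydraulic gradient i = (240.89 − 230.43) / 2400 = 10.46 / 2400 = 0.004358.
Q = Σ(K_i·b_i) · W · i = 1355 × 1240 × 0.004358 = 7324 m³/day.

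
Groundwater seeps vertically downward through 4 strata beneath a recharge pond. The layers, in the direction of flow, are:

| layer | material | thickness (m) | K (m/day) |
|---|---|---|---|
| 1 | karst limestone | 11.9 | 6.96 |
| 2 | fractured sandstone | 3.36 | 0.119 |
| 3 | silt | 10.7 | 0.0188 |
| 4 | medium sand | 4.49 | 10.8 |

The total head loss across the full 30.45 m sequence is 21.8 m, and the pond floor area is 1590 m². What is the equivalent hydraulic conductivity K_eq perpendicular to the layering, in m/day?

0.0508

Flow is perpendicular to layering, so the layers act in series and the equivalent K is the thickness-weighted harmonic mean.
Total thickness L = 11.9 + 3.36 + 10.7 + 4.49 = 30.45 m.
Σ(b_i/K_i) = 11.9/6.96 + 3.36/0.119 + 10.7/0.0188 + 4.49/10.8 = 599.5 d.
K_eq = L / Σ(b_i/K_i) = 30.45 / 599.5 = 0.05079 m/day.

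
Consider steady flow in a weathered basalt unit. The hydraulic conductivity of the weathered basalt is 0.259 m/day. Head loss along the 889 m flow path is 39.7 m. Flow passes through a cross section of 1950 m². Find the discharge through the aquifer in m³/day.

Hydraulic gradient i = Δh / L = 39.7 / 889 = 0.04466.
Darcy's law: Q = K · A · i = 0.2590 × 1950 × 0.04466 = 22.55 m³/day.

22.6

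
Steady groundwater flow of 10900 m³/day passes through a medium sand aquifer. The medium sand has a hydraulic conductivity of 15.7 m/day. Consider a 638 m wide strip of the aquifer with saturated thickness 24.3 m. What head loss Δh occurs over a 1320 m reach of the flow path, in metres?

59.1

Cross-sectional area A = 638 × 24.3 = 15503 m².
From Q = K·A·i, i = Q / (K·A) = 10900 / (15.70 × 15503) = 0.04478.
Head loss Δh = i · L = 0.04478 × 1320 = 59.11 m.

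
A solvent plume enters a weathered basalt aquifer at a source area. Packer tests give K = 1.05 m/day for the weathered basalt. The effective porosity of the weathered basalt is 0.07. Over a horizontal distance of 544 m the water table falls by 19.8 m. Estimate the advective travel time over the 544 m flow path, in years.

2.73

Hydraulic gradient i = Δh / L = 19.8 / 544 = 0.03640.
Darcy flux q = K · i = 1.050 × 0.03640 = 0.03822 m/day.
Seepage velocity v = q / n_e = 0.03822 / 0.07 = 0.5460 m/day.
Travel time t = L / v = 544 / 0.5460 = 996.4 days = 2.728 years.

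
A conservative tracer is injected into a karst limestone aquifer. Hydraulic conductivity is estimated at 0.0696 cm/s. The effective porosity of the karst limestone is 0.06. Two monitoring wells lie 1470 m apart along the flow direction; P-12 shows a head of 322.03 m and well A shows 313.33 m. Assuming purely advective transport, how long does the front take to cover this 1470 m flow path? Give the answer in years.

Convert K: 0.0696 cm/s × 864 = 60.13 m/day.
Hydraulic gradient i = (322.03 − 313.33) / 1470 = 8.7 / 1470 = 0.005918.
Darcy flux q = K · i = 60.13 × 0.005918 = 0.3559 m/day.
Seepage velocity v = q / n_e = 0.3559 / 0.06 = 5.932 m/day.
Travel time t = L / v = 1470 / 5.932 = 247.8 days = 0.6785 years.

0.679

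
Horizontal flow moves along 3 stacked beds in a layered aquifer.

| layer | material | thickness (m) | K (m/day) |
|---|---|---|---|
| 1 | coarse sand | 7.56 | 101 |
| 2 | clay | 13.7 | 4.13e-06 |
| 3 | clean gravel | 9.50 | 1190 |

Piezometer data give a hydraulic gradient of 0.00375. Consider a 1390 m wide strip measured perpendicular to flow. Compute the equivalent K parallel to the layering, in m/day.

392

Flow is parallel to layering, so each bed carries its own Darcy discharge and the transmissivities add.
Σ(K_i·b_i) = 101×7.56 + 4.13e-06×13.7 + 1190×9.50 = 12069 m²/day.
Total thickness b = 30.76 m, so K_eq = Σ(K_i·b_i)/b = 392.3 m/day.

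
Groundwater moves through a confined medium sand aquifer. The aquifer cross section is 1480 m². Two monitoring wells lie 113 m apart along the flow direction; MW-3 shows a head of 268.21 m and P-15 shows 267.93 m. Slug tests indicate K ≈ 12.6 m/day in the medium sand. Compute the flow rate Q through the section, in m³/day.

46.2

Hydraulic gradient i = (268.21 − 267.93) / 113 = 0.28 / 113 = 0.002478.
Darcy's law: Q = K · A · i = 12.60 × 1480 × 0.002478 = 46.21 m³/day.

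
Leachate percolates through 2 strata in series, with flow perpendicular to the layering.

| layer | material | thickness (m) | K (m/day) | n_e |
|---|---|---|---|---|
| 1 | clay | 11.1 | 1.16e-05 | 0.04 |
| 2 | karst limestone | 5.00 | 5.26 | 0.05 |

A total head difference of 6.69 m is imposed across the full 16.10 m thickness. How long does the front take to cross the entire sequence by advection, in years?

272

With flow normal to the layers, continuity requires the same specific discharge q through every layer.
Σ(b_i/K_i) = 11.1/1.16e-05 + 5.00/5.26 = 9.569e+05 d.
q = Δh / Σ(b_i/K_i) = 6.69 / 9.569e+05 = 6.991e-06 m/day.
In each layer the seepage velocity is v_i = q/n_i, so the layer transit time is t_i = b_i·n_i / q:
  layer 1 (clay): t_1 = 11.1 × 0.04 / 6.991e-06 = 63507 d
  layer 2 (karst limestone): t_2 = 5.00 × 0.05 / 6.991e-06 = 35759 d
Total t = Σ t_i = 99266 days = 271.8 years.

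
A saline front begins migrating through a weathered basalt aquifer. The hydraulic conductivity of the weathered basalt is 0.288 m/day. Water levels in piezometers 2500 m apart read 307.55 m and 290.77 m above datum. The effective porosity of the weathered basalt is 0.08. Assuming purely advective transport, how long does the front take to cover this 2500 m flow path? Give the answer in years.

Hydraulic gradient i = (307.55 − 290.77) / 2500 = 16.78 / 2500 = 0.006712.
Darcy flux q = K · i = 0.2880 × 0.006712 = 0.001933 m/day.
Seepage velocity v = q / n_e = 0.001933 / 0.08 = 0.02416 m/day.
Travel time t = L / v = 2500 / 0.02416 = 1.035e+05 days = 283.3 years.

283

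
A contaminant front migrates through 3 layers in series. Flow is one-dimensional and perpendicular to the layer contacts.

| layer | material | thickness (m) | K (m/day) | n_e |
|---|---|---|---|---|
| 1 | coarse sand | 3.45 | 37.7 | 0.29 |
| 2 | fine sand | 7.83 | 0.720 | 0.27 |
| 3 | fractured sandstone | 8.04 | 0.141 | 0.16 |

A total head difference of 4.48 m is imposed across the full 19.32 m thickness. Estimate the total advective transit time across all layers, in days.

66.8

With flow normal to the layers, continuity requires the same specific discharge q through every layer.
Σ(b_i/K_i) = 3.45/37.7 + 7.83/0.720 + 8.04/0.141 = 67.99 d.
q = Δh / Σ(b_i/K_i) = 4.48 / 67.99 = 0.06589 m/day.
In each layer the seepage velocity is v_i = q/n_i, so the layer transit time is t_i = b_i·n_i / q:
  layer 1 (coarse sand): t_1 = 3.45 × 0.29 / 0.06589 = 15.18 d
  layer 2 (fine sand): t_2 = 7.83 × 0.27 / 0.06589 = 32.08 d
  layer 3 (fractured sandstone): t_3 = 8.04 × 0.16 / 0.06589 = 19.52 d
Total t = Σ t_i = 66.79 days.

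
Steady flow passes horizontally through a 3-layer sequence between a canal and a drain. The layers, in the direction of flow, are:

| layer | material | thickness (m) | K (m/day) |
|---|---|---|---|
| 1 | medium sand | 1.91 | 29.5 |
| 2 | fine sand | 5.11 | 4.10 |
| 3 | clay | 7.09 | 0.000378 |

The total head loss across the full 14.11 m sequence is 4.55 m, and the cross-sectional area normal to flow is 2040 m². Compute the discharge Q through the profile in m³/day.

0.495

Flow is perpendicular to layering, so the layers act in series and the equivalent K is the thickness-weighted harmonic mean.
Total thickness L = 1.91 + 5.11 + 7.09 = 14.11 m.
Σ(b_i/K_i) = 1.91/29.5 + 5.11/4.10 + 7.09/0.000378 = 18758 d.
K_eq = L / Σ(b_i/K_i) = 14.11 / 18758 = 0.0007522 m/day.
Q = K_eq · A · (Δh/L) = 0.0007522 × 2040 × (4.55/14.11) = 0.4948 m³/day.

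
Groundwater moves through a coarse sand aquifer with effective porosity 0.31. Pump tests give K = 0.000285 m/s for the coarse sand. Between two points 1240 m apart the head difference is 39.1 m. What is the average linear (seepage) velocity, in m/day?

Convert K: 0.000285 m/s × 86400 = 24.62 m/day.
Hydraulic gradient i = Δh / L = 39.1 / 1240 = 0.03153.
Darcy flux q = K · i = 24.62 × 0.03153 = 0.7765 m/day.
Seepage velocity v = q / n_e = 0.7765 / 0.31 = 2.505 m/day.

2.50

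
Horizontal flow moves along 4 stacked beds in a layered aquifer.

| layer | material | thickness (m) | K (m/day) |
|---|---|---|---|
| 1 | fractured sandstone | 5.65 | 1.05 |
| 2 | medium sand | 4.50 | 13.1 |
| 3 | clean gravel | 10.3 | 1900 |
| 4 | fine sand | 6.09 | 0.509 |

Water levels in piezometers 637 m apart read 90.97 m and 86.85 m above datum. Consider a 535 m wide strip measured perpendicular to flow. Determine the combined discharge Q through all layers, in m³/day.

68000

Flow is parallel to layering, so each bed carries its own Darcy discharge and the transmissivities add.
Σ(K_i·b_i) = 1.05×5.65 + 13.1×4.50 + 1900×10.3 + 0.509×6.09 = 19638 m²/day.
Hydraulic gradient i = (90.97 − 86.85) / 637 = 4.12 / 637 = 0.006468.
Q = Σ(K_i·b_i) · W · i = 19638 × 535 × 0.006468 = 67953 m³/day.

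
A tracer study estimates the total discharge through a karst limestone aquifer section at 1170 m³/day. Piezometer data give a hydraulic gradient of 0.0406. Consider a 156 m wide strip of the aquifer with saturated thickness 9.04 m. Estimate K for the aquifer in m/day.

20.4

Cross-sectional area A = 156 × 9.04 = 1410 m².
Hydraulic gradient i = 0.0406.
From Q = K·A·i, K = Q / (A·i) = 1170 / (1410 × 0.04060) = 20.43 m/day.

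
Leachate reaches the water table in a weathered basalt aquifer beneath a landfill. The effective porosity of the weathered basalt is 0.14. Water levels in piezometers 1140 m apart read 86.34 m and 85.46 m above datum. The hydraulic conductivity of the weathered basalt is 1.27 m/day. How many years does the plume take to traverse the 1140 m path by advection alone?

446

Hydraulic gradient i = (86.34 − 85.46) / 1140 = 0.88 / 1140 = 0.0007719.
Darcy flux q = K · i = 1.270 × 0.0007719 = 0.0009804 m/day.
Seepage velocity v = q / n_e = 0.0009804 / 0.14 = 0.007003 m/day.
Travel time t = L / v = 1140 / 0.007003 = 1.628e+05 days = 445.7 years.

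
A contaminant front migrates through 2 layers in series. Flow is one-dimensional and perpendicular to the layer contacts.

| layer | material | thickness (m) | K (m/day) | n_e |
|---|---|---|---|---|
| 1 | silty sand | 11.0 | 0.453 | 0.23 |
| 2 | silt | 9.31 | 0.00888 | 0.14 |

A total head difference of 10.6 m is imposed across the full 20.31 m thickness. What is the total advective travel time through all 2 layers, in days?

With flow normal to the layers, continuity requires the same specific discharge q through every layer.
Σ(b_i/K_i) = 11.0/0.453 + 9.31/0.00888 = 1073 d.
q = Δh / Σ(b_i/K_i) = 10.6 / 1073 = 0.009882 m/day.
In each layer the seepage velocity is v_i = q/n_i, so the layer transit time is t_i = b_i·n_i / q:
  layer 1 (silty sand): t_1 = 11.0 × 0.23 / 0.009882 = 256.0 d
  layer 2 (silt): t_2 = 9.31 × 0.14 / 0.009882 = 131.9 d
Total t = Σ t_i = 387.9 days.

388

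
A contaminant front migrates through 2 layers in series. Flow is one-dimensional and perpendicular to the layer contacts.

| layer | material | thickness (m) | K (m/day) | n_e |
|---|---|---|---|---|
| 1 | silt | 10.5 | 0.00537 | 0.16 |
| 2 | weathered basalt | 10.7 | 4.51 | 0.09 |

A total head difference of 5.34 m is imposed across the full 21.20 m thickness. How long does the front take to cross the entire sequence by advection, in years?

With flow normal to the layers, continuity requires the same specific discharge q through every layer.
Σ(b_i/K_i) = 10.5/0.00537 + 10.7/4.51 = 1958 d.
q = Δh / Σ(b_i/K_i) = 5.34 / 1958 = 0.002728 m/day.
In each layer the seepage velocity is v_i = q/n_i, so the layer transit time is t_i = b_i·n_i / q:
  layer 1 (silt): t_1 = 10.5 × 0.16 / 0.002728 = 615.9 d
  layer 2 (weathered basalt): t_2 = 10.7 × 0.09 / 0.002728 = 353.0 d
Total t = Σ t_i = 968.9 days = 2.653 years.

2.65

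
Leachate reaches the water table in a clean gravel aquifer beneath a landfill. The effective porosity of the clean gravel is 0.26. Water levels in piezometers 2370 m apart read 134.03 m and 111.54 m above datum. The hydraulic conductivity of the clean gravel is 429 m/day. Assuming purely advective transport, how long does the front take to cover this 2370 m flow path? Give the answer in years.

Hydraulic gradient i = (134.03 − 111.54) / 2370 = 22.49 / 2370 = 0.009489.
Darcy flux q = K · i = 429.0 × 0.009489 = 4.071 m/day.
Seepage velocity v = q / n_e = 4.071 / 0.26 = 15.66 m/day.
Travel time t = L / v = 2370 / 15.66 = 151.4 days = 0.4144 years.

0.414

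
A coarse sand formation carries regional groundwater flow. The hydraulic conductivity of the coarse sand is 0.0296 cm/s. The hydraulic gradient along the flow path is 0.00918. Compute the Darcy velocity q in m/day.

Convert K: 0.0296 cm/s × 864 = 25.57 m/day.
Hydraulic gradient i = 0.00918.
Specific discharge q = K · i = 25.57 × 0.009180 = 0.2348 m/day.

0.235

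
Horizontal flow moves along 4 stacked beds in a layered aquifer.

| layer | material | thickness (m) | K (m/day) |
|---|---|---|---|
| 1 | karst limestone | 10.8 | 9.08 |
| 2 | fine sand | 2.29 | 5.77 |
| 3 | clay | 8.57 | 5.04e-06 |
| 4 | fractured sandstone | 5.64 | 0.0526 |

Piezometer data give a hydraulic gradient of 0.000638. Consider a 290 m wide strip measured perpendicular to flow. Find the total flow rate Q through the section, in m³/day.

Flow is parallel to layering, so each bed carries its own Darcy discharge and the transmissivities add.
Σ(K_i·b_i) = 9.08×10.8 + 5.77×2.29 + 5.04e-06×8.57 + 0.0526×5.64 = 111.6 m²/day.
Hydraulic gradient i = 0.000638.
Q = Σ(K_i·b_i) · W · i = 111.6 × 290 × 0.0006380 = 20.64 m³/day.

20.6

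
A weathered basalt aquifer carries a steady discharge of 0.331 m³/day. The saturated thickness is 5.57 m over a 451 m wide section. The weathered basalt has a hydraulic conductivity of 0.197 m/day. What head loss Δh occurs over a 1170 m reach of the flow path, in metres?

Cross-sectional area A = 451 × 5.57 = 2512 m².
From Q = K·A·i, i = Q / (K·A) = 0.331 / (0.1970 × 2512) = 0.0006689.
Head loss Δh = i · L = 0.0006689 × 1170 = 0.7826 m.

0.783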